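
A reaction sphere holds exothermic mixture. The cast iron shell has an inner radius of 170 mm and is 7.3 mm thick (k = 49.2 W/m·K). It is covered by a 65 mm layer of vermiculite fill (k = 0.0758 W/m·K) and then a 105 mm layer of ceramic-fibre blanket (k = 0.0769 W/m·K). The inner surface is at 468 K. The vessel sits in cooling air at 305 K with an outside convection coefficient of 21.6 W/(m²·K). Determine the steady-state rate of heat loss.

For a spherical shell R = (1/r₁ − 1/r₂)/(4πk); film R = 1/(h·4πr²). In series:
R_cast iron shell = (1/0.17 − 1/0.1773)/(4π×49.2) = 3.917×10^-4 K/W
R_vermiculite fill = (1/0.1773 − 1/0.2423)/(4π×0.0758) = 1.588 K/W
R_ceramic-fibre blanket = (1/0.2423 − 1/0.3473)/(4π×0.0769) = 1.291 K/W
R_outer film = 1/(h·4πr_o²) = 1/(21.6×4π×0.3473²) = 0.03054 K/W
R_total = 2.911 K/W
Q = ΔT/R_total = 163/2.911

Q ≈ 56 W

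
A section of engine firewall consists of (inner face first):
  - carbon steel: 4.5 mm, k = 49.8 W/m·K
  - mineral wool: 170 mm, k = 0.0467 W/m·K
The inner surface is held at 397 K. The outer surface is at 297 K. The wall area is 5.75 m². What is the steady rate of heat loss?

Q ≈ 158 W

Thermal resistances in series:
R_carbon steel = L/(kA) = 0.0045/(49.8×5.75) = 1.572×10^-5 K/W
R_mineral wool = L/(kA) = 0.17/(0.0467×5.75) = 0.6331 K/W
R_total = 0.6331 K/W
Q = ΔT / R_total = 100 / 0.6331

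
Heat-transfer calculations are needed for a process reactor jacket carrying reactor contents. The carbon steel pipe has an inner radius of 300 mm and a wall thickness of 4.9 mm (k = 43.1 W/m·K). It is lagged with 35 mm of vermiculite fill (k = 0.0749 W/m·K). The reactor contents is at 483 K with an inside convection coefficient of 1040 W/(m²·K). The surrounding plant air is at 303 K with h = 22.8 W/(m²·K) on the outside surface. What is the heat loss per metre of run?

Treating each annulus and film as a series resistance:
R_inner film = 1/(h_i·2πr₁L) = 1/(1040×2π×0.3×1) = 5.101×10^-4 K/W
R_carbon steel pipe wall = ln(304.9/300)/(2π×43.1×1) = 5.983×10^-5 K/W
R_vermiculite fill = ln(339.9/304.9)/(2π×0.0749×1) = 0.2309 K/W
R_outer film = 1/(h_o·2πr_oL) = 1/(22.8×2π×0.3399×1) = 0.02054 K/W
R_total = 0.252 K/W
Q = ΔT/R_total = 180/0.252

q′ ≈ 714 W/m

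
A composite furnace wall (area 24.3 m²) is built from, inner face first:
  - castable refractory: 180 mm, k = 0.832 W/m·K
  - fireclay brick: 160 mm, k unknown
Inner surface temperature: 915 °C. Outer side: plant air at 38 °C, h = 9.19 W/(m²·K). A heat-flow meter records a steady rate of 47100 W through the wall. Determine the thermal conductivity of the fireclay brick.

Treating each layer as a thermal resistance in series:
R_castable refractory = L/(kA) = 0.18/(0.832×24.3) = 0.008903 K/W
R_outer film = 1/(h_o·A) = 1/(9.19×24.3) = 0.004478 K/W
Sum of known resistances R_other = 0.01338 K/W
Total R = ΔT/Q = 877/47100 = 0.01862 K/W
R_fireclay brick = R_total − R_other = 0.005239 K/W
k = L/(R·A) = 0.16/(0.005239×24.3)

k ≈ 1.26 W/(m·K)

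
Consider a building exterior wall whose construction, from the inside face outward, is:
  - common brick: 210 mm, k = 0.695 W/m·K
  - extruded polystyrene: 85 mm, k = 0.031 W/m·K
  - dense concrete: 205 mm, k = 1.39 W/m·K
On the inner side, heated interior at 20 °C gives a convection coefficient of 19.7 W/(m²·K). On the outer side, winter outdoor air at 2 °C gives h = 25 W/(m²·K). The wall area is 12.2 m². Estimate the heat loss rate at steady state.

Q ≈ 66.9 W

Treating each layer as a thermal resistance in series:
R_inner film = 1/(h_i·A) = 1/(19.7×12.2) = 0.004161 K/W
R_common brick = L/(kA) = 0.21/(0.695×12.2) = 0.02477 K/W
R_extruded polystyrene = L/(kA) = 0.085/(0.031×12.2) = 0.2247 K/W
R_dense concrete = L/(kA) = 0.205/(1.39×12.2) = 0.01209 K/W
R_outer film = 1/(h_o·A) = 1/(25×12.2) = 0.003279 K/W
R_total = 0.269 K/W
Q = ΔT / R_total = 18 / 0.269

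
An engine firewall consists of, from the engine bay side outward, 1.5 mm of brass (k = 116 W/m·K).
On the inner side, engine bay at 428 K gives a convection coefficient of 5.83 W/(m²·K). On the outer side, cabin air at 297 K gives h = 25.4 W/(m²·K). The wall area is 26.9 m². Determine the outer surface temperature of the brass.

T ≈ 321 K

Treating each layer as a thermal resistance in series:
R_inner film = 1/(h_i·A) = 1/(5.83×26.9) = 0.006376 K/W
R_brass = L/(kA) = 0.0015/(116×26.9) = 4.807×10^-7 K/W
R_outer film = 1/(h_o·A) = 1/(25.4×26.9) = 0.001464 K/W
R_total = 0.007841 K/W;  Q = ΔT/R_total = 131/0.007841 = 16710 W
T_interface = T_inner − Q·ΣR(inner→interface) = 428 − 16700×0.006377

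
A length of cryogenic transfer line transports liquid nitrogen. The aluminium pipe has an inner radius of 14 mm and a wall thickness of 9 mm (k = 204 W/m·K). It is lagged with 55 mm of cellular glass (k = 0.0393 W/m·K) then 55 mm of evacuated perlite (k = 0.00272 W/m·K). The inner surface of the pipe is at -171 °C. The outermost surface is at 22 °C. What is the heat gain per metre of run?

Treating each annulus and film as a series resistance:
R_aluminium pipe wall = ln(23/14)/(2π×204×1) = 3.873×10^-4 K/W
R_cellular glass = ln(78/23)/(2π×0.0393×1) = 4.946 K/W
R_evacuated perlite = ln(133/78)/(2π×0.00272×1) = 31.22 K/W
R_total = 36.17 K/W
Q = ΔT/R_total = 193/36.17

q′ ≈ 5.34 W/m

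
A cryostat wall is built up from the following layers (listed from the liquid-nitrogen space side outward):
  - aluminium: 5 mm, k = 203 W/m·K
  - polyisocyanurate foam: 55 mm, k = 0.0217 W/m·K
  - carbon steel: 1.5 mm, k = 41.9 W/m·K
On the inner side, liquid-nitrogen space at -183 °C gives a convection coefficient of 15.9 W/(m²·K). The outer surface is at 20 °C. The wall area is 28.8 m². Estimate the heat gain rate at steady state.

Series thermal resistances:
R_inner film = 1/(h_i·A) = 1/(15.9×28.8) = 0.002184 K/W
R_aluminium = L/(kA) = 0.005/(203×28.8) = 8.552×10^-7 K/W
R_polyisocyanurate foam = L/(kA) = 0.055/(0.0217×28.8) = 0.08801 K/W
R_carbon steel = L/(kA) = 0.0015/(41.9×28.8) = 1.243×10^-6 K/W
R_total = 0.09019 K/W
Q = ΔT / R_total = 203 / 0.09019

Q ≈ 2250 W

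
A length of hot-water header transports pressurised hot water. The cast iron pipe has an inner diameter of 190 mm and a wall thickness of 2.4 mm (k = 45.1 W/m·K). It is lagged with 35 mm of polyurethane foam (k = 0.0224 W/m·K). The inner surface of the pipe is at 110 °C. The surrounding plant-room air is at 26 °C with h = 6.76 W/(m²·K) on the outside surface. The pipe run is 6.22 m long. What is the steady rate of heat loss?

Q ≈ 221 W

Radial resistances (cylindrical: R_cond = ln(r_o/r_i)/(2πkL), R_conv = 1/(h·2πrL)):
R_cast iron pipe wall = ln(97.4/95)/(2π×45.1×6.22) = 1.416×10^-5 K/W
R_polyurethane foam = ln(132.4/97.4)/(2π×0.0224×6.22) = 0.3507 K/W
R_outer film = 1/(h_o·2πr_oL) = 1/(6.76×2π×0.1324×6.22) = 0.02859 K/W
R_total = 0.3793 K/W
Q = ΔT/R_total = 84/0.3793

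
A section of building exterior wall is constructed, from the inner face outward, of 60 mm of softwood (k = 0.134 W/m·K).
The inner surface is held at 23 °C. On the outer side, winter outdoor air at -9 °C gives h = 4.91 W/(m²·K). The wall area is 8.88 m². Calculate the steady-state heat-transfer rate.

Using the resistance-network approach (series):
R_softwood = L/(kA) = 0.06/(0.134×8.88) = 0.05042 K/W
R_outer film = 1/(h_o·A) = 1/(4.91×8.88) = 0.02294 K/W
R_total = 0.07336 K/W
Q = ΔT / R_total = 32 / 0.07336

Q ≈ 436 W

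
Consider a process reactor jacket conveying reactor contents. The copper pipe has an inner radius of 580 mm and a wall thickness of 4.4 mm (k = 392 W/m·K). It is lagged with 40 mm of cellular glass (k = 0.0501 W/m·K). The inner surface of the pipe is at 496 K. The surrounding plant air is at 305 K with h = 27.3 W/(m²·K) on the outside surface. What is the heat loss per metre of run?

Cylindrical conduction, so R = ln(r₂/r₁)/(2πkL) per layer, in series:
R_copper pipe wall = ln(584.4/580)/(2π×392×1) = 3.068×10^-6 K/W
R_cellular glass = ln(624.4/584.4)/(2π×0.0501×1) = 0.2103 K/W
R_outer film = 1/(h_o·2πr_oL) = 1/(27.3×2π×0.6244×1) = 0.009337 K/W
R_total = 0.2197 K/W
Q = ΔT/R_total = 191/0.2197

q′ ≈ 870 W/m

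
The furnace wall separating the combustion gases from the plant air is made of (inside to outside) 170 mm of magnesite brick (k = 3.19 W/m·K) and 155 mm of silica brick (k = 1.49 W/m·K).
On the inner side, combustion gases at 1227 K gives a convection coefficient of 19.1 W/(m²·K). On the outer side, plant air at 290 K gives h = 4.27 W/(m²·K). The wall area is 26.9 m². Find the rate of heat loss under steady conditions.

Q ≈ 56800 W

Treating each layer as a thermal resistance in series:
R_inner film = 1/(h_i·A) = 1/(19.1×26.9) = 0.001946 K/W
R_magnesite brick = L/(kA) = 0.17/(3.19×26.9) = 0.001981 K/W
R_silica brick = L/(kA) = 0.155/(1.49×26.9) = 0.003867 K/W
R_outer film = 1/(h_o·A) = 1/(4.27×26.9) = 0.008706 K/W
R_total = 0.0165 K/W
Q = ΔT / R_total = 937 / 0.0165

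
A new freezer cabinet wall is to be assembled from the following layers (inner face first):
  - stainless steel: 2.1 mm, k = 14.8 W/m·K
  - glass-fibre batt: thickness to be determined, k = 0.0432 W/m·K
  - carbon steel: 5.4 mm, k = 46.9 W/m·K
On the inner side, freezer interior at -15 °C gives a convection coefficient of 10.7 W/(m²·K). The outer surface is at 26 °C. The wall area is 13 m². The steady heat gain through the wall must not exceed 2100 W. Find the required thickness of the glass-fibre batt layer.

L ≈ 6.92 mm

Model the wall as resistances in series:
R_inner film = 1/(h_i·A) = 1/(10.7×13) = 0.007189 K/W
R_stainless steel = L/(kA) = 0.0021/(14.8×13) = 1.091×10^-5 K/W
R_carbon steel = L/(kA) = 0.0054/(46.9×13) = 8.857×10^-6 K/W
Sum of the known resistances R_other = 0.007209 K/W
Required total resistance R_tot = ΔT/Q_allow = 41/2100 = 0.01952 K/W
R_glass-fibre batt = R_tot − R_other = 0.01231 K/W
L = R·k·A = 0.01231×0.0432×13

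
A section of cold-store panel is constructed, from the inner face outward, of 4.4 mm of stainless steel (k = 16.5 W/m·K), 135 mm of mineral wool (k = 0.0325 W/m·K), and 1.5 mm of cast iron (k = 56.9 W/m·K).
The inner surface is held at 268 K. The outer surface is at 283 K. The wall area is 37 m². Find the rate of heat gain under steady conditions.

Q ≈ 134 W

Using the resistance-network approach (series):
R_stainless steel = L/(kA) = 0.0044/(16.5×37) = 7.207×10^-6 K/W
R_mineral wool = L/(kA) = 0.135/(0.0325×37) = 0.1123 K/W
R_cast iron = L/(kA) = 0.0015/(56.9×37) = 7.125×10^-7 K/W
R_total = 0.1123 K/W
Q = ΔT / R_total = 15 / 0.1123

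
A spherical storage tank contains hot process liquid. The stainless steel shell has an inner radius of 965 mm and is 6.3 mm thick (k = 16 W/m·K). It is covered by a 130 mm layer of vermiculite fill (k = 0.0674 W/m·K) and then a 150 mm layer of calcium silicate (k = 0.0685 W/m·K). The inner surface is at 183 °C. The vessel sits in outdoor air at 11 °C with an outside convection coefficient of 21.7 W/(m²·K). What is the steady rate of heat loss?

Q ≈ 632 W

Spherical conduction: R = (1/r_in − 1/r_out)/(4πk) per layer; series-sum.
R_stainless steel shell = (1/0.965 − 1/0.9713)/(4π×16) = 3.343×10^-5 K/W
R_vermiculite fill = (1/0.9713 − 1/1.1013)/(4π×0.0674) = 0.1435 K/W
R_calcium silicate = (1/1.1013 − 1/1.2513)/(4π×0.0685) = 0.1265 K/W
R_outer film = 1/(h·4πr_o²) = 1/(21.7×4π×1.2513²) = 0.002342 K/W
R_total = 0.2723 K/W
Q = ΔT/R_total = 172/0.2723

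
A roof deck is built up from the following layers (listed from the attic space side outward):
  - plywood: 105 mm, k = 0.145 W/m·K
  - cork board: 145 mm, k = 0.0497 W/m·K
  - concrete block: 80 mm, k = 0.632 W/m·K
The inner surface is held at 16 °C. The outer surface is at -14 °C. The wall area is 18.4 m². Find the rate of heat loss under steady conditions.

Q ≈ 146 W

Model the wall as resistances in series:
R_plywood = L/(kA) = 0.105/(0.145×18.4) = 0.03936 K/W
R_cork board = L/(kA) = 0.145/(0.0497×18.4) = 0.1586 K/W
R_concrete block = L/(kA) = 0.08/(0.632×18.4) = 0.006879 K/W
R_total = 0.2048 K/W
Q = ΔT / R_total = 30 / 0.2048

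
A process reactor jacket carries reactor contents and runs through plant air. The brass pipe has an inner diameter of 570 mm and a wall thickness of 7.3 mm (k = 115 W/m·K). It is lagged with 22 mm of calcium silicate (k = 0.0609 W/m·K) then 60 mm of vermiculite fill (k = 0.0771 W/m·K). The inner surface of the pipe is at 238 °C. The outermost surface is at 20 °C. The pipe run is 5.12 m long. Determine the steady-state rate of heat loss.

Q ≈ 2030 W

Per-layer cylindrical resistances, series-summed:
R_brass pipe wall = ln(292.3/285)/(2π×115×5.12) = 6.836×10^-6 K/W
R_calcium silicate = ln(314.3/292.3)/(2π×0.0609×5.12) = 0.03704 K/W
R_vermiculite fill = ln(374.3/314.3)/(2π×0.0771×5.12) = 0.07044 K/W
R_total = 0.1075 K/W
Q = ΔT/R_total = 218/0.1075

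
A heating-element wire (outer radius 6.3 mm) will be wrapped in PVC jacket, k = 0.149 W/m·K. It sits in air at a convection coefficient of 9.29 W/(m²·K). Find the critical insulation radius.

For a cylinder r_cr = k/h = 0.149/9.29
r_cr = 16 mm; since the bare radius (6.3 mm) is below r_cr, adding a thin layer of insulation will *increase* heat loss.

r_cr ≈ 16 mm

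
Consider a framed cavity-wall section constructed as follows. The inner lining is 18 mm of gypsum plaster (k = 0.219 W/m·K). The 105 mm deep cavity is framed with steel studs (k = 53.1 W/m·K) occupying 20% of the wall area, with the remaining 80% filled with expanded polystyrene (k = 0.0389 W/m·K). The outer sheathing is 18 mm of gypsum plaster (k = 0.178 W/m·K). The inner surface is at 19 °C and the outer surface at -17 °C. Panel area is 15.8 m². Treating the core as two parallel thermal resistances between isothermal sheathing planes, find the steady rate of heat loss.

Q ≈ 2940 W

Sheathing layers in series; stud and cavity paths in parallel between them.
R_inner = 0.018/(0.219×15.8) = 0.005202 K/W
R_stud  = 0.105/(53.1×0.2×15.8) = 6.258×10^-4 K/W
R_cav   = 0.105/(0.0389×0.8×15.8) = 0.2135 K/W
1/R_core = 1/R_stud + 1/R_cav → R_core = 6.239×10^-4 K/W
R_outer = 0.018/(0.178×15.8) = 0.0064 K/W
R_total = 0.01223 K/W
Q = ΔT/R_total = 36/0.01223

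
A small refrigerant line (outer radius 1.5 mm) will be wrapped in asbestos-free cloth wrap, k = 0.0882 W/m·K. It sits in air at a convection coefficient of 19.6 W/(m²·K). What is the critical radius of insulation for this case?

r_cr ≈ 4.5 mm

For a cylinder r_cr = k/h = 0.0882/19.6
r_cr = 4.5 mm; since the bare radius (1.5 mm) is below r_cr, adding a thin layer of insulation will *increase* heat loss.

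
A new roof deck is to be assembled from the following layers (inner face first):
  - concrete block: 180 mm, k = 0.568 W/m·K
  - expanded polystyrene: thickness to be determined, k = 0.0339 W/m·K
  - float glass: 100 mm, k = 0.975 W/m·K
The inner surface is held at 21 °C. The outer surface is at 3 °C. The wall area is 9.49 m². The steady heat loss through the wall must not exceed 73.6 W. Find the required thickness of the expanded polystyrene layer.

Thermal resistances in series:
R_concrete block = L/(kA) = 0.18/(0.568×9.49) = 0.03339 K/W
R_float glass = L/(kA) = 0.1/(0.975×9.49) = 0.01081 K/W
Sum of the known resistances R_other = 0.0442 K/W
Required total resistance R_tot = ΔT/Q_allow = 18/73.6 = 0.2446 K/W
R_expanded polystyrene = R_tot − R_other = 0.2004 K/W
L = R·k·A = 0.2004×0.0339×9.49

L ≈ 64.5 mm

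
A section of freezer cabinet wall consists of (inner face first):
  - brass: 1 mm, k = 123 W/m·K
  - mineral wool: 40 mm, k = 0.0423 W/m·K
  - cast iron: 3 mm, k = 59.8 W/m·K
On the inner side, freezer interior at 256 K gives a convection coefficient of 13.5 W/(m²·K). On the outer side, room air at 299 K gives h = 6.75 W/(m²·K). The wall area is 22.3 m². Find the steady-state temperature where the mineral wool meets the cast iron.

Series thermal resistances:
R_inner film = 1/(h_i·A) = 1/(13.5×22.3) = 0.003322 K/W
R_brass = L/(kA) = 0.001/(123×22.3) = 3.646×10^-7 K/W
R_mineral wool = L/(kA) = 0.04/(0.0423×22.3) = 0.0424 K/W
R_cast iron = L/(kA) = 0.003/(59.8×22.3) = 2.25×10^-6 K/W
R_outer film = 1/(h_o·A) = 1/(6.75×22.3) = 0.006643 K/W
R_total = 0.05237 K/W;  Q = ΔT/R_total = 43/0.05237 = 821 W
T_interface = T_inner + Q·ΣR(inner→interface) = 256 + 821×0.04573

T ≈ 294 K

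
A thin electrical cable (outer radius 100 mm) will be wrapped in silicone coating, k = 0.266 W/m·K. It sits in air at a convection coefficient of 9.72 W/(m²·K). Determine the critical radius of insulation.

For a cylinder r_cr = k/h = 0.266/9.72
r_cr = 27.4 mm; since the bare radius (100 mm) is above r_cr, any added insulation will reduce heat loss.

r_cr ≈ 27.4 mm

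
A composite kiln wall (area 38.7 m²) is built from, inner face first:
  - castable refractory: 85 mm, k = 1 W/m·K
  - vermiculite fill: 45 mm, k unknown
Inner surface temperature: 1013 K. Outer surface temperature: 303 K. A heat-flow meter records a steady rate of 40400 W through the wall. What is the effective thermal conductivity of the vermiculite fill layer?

Thermal resistances in series:
R_castable refractory = L/(kA) = 0.085/(1×38.7) = 0.002196 K/W
Sum of known resistances R_other = 0.002196 K/W
Total R = ΔT/Q = 710/40400 = 0.01757 K/W
R_vermiculite fill = R_total − R_other = 0.01538 K/W
k = L/(R·A) = 0.045/(0.01538×38.7)

k ≈ 0.0756 W/(m·K)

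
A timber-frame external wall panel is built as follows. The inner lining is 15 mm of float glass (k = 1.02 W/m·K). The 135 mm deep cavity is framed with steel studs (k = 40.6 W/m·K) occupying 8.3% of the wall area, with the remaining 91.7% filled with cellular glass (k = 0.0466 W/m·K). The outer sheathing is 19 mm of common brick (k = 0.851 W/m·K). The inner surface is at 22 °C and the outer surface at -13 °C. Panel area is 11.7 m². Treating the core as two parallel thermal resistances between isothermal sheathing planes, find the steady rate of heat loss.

Sheathing layers in series; stud and cavity paths in parallel between them.
R_inner = 0.015/(1.02×11.7) = 0.001257 K/W
R_stud  = 0.135/(40.6×0.083×11.7) = 0.003424 K/W
R_cav   = 0.135/(0.0466×0.917×11.7) = 0.27 K/W
1/R_core = 1/R_stud + 1/R_cav → R_core = 0.003381 K/W
R_outer = 0.019/(0.851×11.7) = 0.001908 K/W
R_total = 0.006546 K/W
Q = ΔT/R_total = 35/0.006546

Q ≈ 5350 W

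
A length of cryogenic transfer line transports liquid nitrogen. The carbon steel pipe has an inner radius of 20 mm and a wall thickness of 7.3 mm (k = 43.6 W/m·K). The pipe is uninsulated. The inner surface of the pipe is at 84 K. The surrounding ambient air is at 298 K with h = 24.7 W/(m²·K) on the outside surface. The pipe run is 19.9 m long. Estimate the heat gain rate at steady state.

For a radial system each layer contributes R = ln(r_out/r_in)/(2πkL); films add R = 1/(hA).
R_carbon steel pipe wall = ln(27.3/20)/(2π×43.6×19.9) = 5.708×10^-5 K/W
R_outer film = 1/(h_o·2πr_oL) = 1/(24.7×2π×0.0273×19.9) = 0.01186 K/W
R_total = 0.01192 K/W
Q = ΔT/R_total = 214/0.01192

Q ≈ 18000 W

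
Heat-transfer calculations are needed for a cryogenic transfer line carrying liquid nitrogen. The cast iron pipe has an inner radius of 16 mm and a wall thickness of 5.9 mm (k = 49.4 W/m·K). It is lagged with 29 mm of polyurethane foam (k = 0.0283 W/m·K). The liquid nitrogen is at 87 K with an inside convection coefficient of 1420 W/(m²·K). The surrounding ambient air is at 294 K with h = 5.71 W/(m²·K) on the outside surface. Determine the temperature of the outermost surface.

Treating each annulus and film as a series resistance:
R_inner film = 1/(h_i·2πr₁L) = 1/(1420×2π×0.016×1) = 0.007005 K/W
R_cast iron pipe wall = ln(21.9/16)/(2π×49.4×1) = 0.001011 K/W
R_polyurethane foam = ln(50.9/21.9)/(2π×0.0283×1) = 4.743 K/W
R_outer film = 1/(h_o·2πr_oL) = 1/(5.71×2π×0.0509×1) = 0.5476 K/W
R_total = 5.299 K/W
Q = ΔT/R_total = 207/5.299
Q = 39.1 W/m
T_interface = T_inner + Q·ΣR(inner→interface) = 87 + 39.1×4.751

T ≈ 273 K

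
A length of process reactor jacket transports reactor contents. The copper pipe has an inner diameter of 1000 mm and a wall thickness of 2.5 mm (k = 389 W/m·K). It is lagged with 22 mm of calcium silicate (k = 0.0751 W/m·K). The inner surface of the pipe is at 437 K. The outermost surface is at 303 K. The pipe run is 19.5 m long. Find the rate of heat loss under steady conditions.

Q ≈ 28800 W

Treating each annulus and film as a series resistance:
R_copper pipe wall = ln(502.5/500)/(2π×389×19.5) = 1.046×10^-7 K/W
R_calcium silicate = ln(524.5/502.5)/(2π×0.0751×19.5) = 0.004657 K/W
R_total = 0.004657 K/W
Q = ΔT/R_total = 134/0.004657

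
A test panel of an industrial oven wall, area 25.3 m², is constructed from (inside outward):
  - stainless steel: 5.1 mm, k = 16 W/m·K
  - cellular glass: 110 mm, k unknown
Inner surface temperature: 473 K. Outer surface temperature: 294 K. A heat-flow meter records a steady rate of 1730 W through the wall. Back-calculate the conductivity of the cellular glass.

k ≈ 0.042 W/(m·K)

Series thermal resistances:
R_stainless steel = L/(kA) = 0.0051/(16×25.3) = 1.26×10^-5 K/W
Sum of known resistances R_other = 1.26×10^-5 K/W
Total R = ΔT/Q = 179/1730 = 0.1035 K/W
R_cellular glass = R_total − R_other = 0.1035 K/W
k = L/(R·A) = 0.11/(0.1035×25.3)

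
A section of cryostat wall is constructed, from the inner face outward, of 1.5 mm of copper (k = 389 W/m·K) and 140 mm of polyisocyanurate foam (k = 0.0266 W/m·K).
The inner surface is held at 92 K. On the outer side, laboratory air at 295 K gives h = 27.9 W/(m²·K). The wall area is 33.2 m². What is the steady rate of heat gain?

Model the wall as resistances in series:
R_copper = L/(kA) = 0.0015/(389×33.2) = 1.161×10^-7 K/W
R_polyisocyanurate foam = L/(kA) = 0.14/(0.0266×33.2) = 0.1585 K/W
R_outer film = 1/(h_o·A) = 1/(27.9×33.2) = 0.00108 K/W
R_total = 0.1596 K/W
Q = ΔT / R_total = 203 / 0.1596

Q ≈ 1270 W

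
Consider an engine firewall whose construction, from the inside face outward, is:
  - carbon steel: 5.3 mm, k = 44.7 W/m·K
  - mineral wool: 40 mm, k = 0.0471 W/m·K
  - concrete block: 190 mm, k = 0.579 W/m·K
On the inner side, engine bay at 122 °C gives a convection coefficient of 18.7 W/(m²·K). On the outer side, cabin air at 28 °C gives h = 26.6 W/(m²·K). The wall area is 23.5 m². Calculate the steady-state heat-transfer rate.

Using the resistance-network approach (series):
R_inner film = 1/(h_i·A) = 1/(18.7×23.5) = 0.002276 K/W
R_carbon steel = L/(kA) = 0.0053/(44.7×23.5) = 5.045×10^-6 K/W
R_mineral wool = L/(kA) = 0.04/(0.0471×23.5) = 0.03614 K/W
R_concrete block = L/(kA) = 0.19/(0.579×23.5) = 0.01396 K/W
R_outer film = 1/(h_o·A) = 1/(26.6×23.5) = 0.0016 K/W
R_total = 0.05398 K/W
Q = ΔT / R_total = 94 / 0.05398

Q ≈ 1740 W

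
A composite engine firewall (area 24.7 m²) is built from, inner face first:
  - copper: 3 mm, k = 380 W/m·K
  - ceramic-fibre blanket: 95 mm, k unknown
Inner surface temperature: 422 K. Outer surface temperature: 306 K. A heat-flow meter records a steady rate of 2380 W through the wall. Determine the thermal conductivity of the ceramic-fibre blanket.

k ≈ 0.0789 W/(m·K)

Thermal resistances in series:
R_copper = L/(kA) = 0.003/(380×24.7) = 3.196×10^-7 K/W
Sum of known resistances R_other = 3.196×10^-7 K/W
Total R = ΔT/Q = 116/2380 = 0.04874 K/W
R_ceramic-fibre blanket = R_total − R_other = 0.04874 K/W
k = L/(R·A) = 0.095/(0.04874×24.7)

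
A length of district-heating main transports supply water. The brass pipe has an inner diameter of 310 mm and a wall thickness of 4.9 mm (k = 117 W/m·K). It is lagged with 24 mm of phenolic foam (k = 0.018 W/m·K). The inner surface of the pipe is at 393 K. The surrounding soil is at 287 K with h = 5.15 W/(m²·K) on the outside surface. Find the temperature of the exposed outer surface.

Radial resistances (cylindrical: R_cond = ln(r_o/r_i)/(2πkL), R_conv = 1/(h·2πrL)):
R_brass pipe wall = ln(159.9/155)/(2π×117×1) = 4.234×10^-5 K/W
R_phenolic foam = ln(183.9/159.9)/(2π×0.018×1) = 1.236 K/W
R_outer film = 1/(h_o·2πr_oL) = 1/(5.15×2π×0.1839×1) = 0.168 K/W
R_total = 1.405 K/W
Q = ΔT/R_total = 106/1.405
Q = 75.5 W/m
T_interface = T_inner − Q·ΣR(inner→interface) = 393 − 75.5×1.237

T ≈ 300 K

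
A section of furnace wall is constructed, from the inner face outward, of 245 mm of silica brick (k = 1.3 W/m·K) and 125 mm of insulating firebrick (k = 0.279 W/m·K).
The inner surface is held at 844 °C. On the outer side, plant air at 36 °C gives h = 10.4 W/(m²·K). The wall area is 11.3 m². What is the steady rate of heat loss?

Series thermal resistances:
R_silica brick = L/(kA) = 0.245/(1.3×11.3) = 0.01668 K/W
R_insulating firebrick = L/(kA) = 0.125/(0.279×11.3) = 0.03965 K/W
R_outer film = 1/(h_o·A) = 1/(10.4×11.3) = 0.008509 K/W
R_total = 0.06484 K/W
Q = ΔT / R_total = 808 / 0.06484

Q ≈ 12500 W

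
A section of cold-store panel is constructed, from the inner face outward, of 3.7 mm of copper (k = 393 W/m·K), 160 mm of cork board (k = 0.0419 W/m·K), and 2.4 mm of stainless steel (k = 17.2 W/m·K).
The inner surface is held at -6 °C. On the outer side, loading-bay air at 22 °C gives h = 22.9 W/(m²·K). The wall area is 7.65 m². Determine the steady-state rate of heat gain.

Q ≈ 55.5 W

Using the resistance-network approach (series):
R_copper = L/(kA) = 0.0037/(393×7.65) = 1.231×10^-6 K/W
R_cork board = L/(kA) = 0.16/(0.0419×7.65) = 0.4992 K/W
R_stainless steel = L/(kA) = 0.0024/(17.2×7.65) = 1.824×10^-5 K/W
R_outer film = 1/(h_o·A) = 1/(22.9×7.65) = 0.005708 K/W
R_total = 0.5049 K/W
Q = ΔT / R_total = 28 / 0.5049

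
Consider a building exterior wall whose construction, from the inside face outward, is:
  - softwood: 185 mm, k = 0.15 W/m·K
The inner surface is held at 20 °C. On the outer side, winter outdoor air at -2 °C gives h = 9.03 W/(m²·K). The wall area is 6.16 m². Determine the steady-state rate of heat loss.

Q ≈ 101 W

Model the wall as resistances in series:
R_softwood = L/(kA) = 0.185/(0.15×6.16) = 0.2002 K/W
R_outer film = 1/(h_o·A) = 1/(9.03×6.16) = 0.01798 K/W
R_total = 0.2182 K/W
Q = ΔT / R_total = 22 / 0.2182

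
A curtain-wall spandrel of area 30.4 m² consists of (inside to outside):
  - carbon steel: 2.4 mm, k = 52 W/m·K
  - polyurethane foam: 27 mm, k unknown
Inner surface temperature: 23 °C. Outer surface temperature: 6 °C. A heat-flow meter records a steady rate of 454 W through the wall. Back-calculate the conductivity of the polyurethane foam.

k ≈ 0.0237 W/(m·K)

Thermal resistances in series:
R_carbon steel = L/(kA) = 0.0024/(52×30.4) = 1.518×10^-6 K/W
Sum of known resistances R_other = 1.518×10^-6 K/W
Total R = ΔT/Q = 17/454 = 0.03744 K/W
R_polyurethane foam = R_total − R_other = 0.03744 K/W
k = L/(R·A) = 0.027/(0.03744×30.4)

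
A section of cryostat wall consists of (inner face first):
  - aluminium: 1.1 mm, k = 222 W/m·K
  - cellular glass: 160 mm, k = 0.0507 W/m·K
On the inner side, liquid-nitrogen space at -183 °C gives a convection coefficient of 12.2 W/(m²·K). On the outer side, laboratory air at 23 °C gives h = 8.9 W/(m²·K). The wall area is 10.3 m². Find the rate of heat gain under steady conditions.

Q ≈ 633 W

Treating each layer as a thermal resistance in series:
R_inner film = 1/(h_i·A) = 1/(12.2×10.3) = 0.007958 K/W
R_aluminium = L/(kA) = 0.0011/(222×10.3) = 4.811×10^-7 K/W
R_cellular glass = L/(kA) = 0.16/(0.0507×10.3) = 0.3064 K/W
R_outer film = 1/(h_o·A) = 1/(8.9×10.3) = 0.01091 K/W
R_total = 0.3253 K/W
Q = ΔT / R_total = 206 / 0.3253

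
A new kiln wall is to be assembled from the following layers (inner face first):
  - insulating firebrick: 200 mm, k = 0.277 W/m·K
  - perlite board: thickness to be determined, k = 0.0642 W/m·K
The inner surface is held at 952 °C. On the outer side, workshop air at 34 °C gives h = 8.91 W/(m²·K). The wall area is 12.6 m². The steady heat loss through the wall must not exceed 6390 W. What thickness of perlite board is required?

Model the wall as resistances in series:
R_insulating firebrick = L/(kA) = 0.2/(0.277×12.6) = 0.0573 K/W
R_outer film = 1/(h_o·A) = 1/(8.91×12.6) = 0.008907 K/W
Sum of the known resistances R_other = 0.06621 K/W
Required total resistance R_tot = ΔT/Q_allow = 918/6390 = 0.1437 K/W
R_perlite board = R_tot − R_other = 0.07745 K/W
L = R·k·A = 0.07745×0.0642×12.6

L ≈ 62.7 mm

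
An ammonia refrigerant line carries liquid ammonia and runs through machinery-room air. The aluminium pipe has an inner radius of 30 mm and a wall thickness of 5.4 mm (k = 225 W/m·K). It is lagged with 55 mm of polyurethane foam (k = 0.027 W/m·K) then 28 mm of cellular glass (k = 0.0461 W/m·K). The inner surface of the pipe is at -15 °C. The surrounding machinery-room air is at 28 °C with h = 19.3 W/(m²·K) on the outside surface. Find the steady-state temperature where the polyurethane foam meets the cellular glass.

T ≈ 21.4 °C

Treating each annulus and film as a series resistance:
R_aluminium pipe wall = ln(35.4/30)/(2π×225×1) = 1.171×10^-4 K/W
R_polyurethane foam = ln(90.4/35.4)/(2π×0.027×1) = 5.526 K/W
R_cellular glass = ln(118.4/90.4)/(2π×0.0461×1) = 0.9315 K/W
R_outer film = 1/(h_o·2πr_oL) = 1/(19.3×2π×0.1184×1) = 0.06965 K/W
R_total = 6.528 K/W
Q = ΔT/R_total = 43/6.528
Q = 6.59 W/m
T_interface = T_inner + Q·ΣR(inner→interface) = -15 + 6.59×5.527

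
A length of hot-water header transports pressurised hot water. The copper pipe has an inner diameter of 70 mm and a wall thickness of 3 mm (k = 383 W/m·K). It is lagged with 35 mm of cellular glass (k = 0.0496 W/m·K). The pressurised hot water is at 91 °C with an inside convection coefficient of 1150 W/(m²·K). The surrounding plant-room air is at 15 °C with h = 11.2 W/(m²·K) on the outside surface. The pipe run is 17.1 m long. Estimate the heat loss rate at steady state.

Cylindrical conduction, so R = ln(r₂/r₁)/(2πkL) per layer, in series:
R_inner film = 1/(h_i·2πr₁L) = 1/(1150×2π×0.035×17.1) = 2.312×10^-4 K/W
R_copper pipe wall = ln(38/35)/(2π×383×17.1) = 1.998×10^-6 K/W
R_cellular glass = ln(73/38)/(2π×0.0496×17.1) = 0.1225 K/W
R_outer film = 1/(h_o·2πr_oL) = 1/(11.2×2π×0.073×17.1) = 0.01138 K/W
R_total = 0.1341 K/W
Q = ΔT/R_total = 76/0.1341

Q ≈ 567 W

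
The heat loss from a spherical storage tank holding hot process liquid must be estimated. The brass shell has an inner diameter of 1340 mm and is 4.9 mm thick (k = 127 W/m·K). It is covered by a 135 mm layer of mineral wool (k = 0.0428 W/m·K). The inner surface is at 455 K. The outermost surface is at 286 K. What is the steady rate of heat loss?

Q ≈ 368 W

Spherical conduction: R = (1/r_in − 1/r_out)/(4πk) per layer; series-sum.
R_brass shell = (1/0.67 − 1/0.6749)/(4π×127) = 6.79×10^-6 K/W
R_mineral wool = (1/0.6749 − 1/0.8099)/(4π×0.0428) = 0.4592 K/W
R_total = 0.4592 K/W
Q = ΔT/R_total = 169/0.4592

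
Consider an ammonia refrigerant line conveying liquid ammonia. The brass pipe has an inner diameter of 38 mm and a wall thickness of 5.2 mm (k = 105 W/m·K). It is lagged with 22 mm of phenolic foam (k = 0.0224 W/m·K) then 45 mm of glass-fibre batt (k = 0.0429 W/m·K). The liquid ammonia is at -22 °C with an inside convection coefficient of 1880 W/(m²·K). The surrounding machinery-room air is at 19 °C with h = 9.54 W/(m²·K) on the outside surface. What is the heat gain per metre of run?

q′ ≈ 5.61 W/m

For a radial system each layer contributes R = ln(r_out/r_in)/(2πkL); films add R = 1/(hA).
R_inner film = 1/(h_i·2πr₁L) = 1/(1880×2π×0.019×1) = 0.004456 K/W
R_brass pipe wall = ln(24.2/19)/(2π×105×1) = 3.667×10^-4 K/W
R_phenolic foam = ln(46.2/24.2)/(2π×0.0224×1) = 4.594 K/W
R_glass-fibre batt = ln(91.2/46.2)/(2π×0.0429×1) = 2.523 K/W
R_outer film = 1/(h_o·2πr_oL) = 1/(9.54×2π×0.0912×1) = 0.1829 K/W
R_total = 7.305 K/W
Q = ΔT/R_total = 41/7.305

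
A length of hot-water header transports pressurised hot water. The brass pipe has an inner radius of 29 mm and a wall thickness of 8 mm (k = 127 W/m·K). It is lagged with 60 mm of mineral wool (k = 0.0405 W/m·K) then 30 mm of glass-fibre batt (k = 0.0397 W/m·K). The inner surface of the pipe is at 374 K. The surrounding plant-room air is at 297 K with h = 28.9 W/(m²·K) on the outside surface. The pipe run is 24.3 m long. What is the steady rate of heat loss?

Q ≈ 381 W

Treating each annulus and film as a series resistance:
R_brass pipe wall = ln(37/29)/(2π×127×24.3) = 1.256×10^-5 K/W
R_mineral wool = ln(97/37)/(2π×0.0405×24.3) = 0.1559 K/W
R_glass-fibre batt = ln(127/97)/(2π×0.0397×24.3) = 0.04446 K/W
R_outer film = 1/(h_o·2πr_oL) = 1/(28.9×2π×0.127×24.3) = 0.001784 K/W
R_total = 0.2021 K/W
Q = ΔT/R_total = 77/0.2021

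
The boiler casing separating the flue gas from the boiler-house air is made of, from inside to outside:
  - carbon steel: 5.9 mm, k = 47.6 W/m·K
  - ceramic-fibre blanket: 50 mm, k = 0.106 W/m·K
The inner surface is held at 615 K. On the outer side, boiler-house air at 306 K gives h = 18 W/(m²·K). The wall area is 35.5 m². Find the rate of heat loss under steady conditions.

Q ≈ 20800 W

Thermal resistances in series:
R_carbon steel = L/(kA) = 0.0059/(47.6×35.5) = 3.492×10^-6 K/W
R_ceramic-fibre blanket = L/(kA) = 0.05/(0.106×35.5) = 0.01329 K/W
R_outer film = 1/(h_o·A) = 1/(18×35.5) = 0.001565 K/W
R_total = 0.01486 K/W
Q = ΔT / R_total = 309 / 0.01486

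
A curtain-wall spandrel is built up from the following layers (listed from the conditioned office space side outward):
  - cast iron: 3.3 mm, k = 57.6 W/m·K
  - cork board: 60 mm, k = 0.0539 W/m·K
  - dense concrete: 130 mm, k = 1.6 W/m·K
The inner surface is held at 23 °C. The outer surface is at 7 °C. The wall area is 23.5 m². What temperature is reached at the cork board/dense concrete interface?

Thermal resistances in series:
R_cast iron = L/(kA) = 0.0033/(57.6×23.5) = 2.438×10^-6 K/W
R_cork board = L/(kA) = 0.06/(0.0539×23.5) = 0.04737 K/W
R_dense concrete = L/(kA) = 0.13/(1.6×23.5) = 0.003457 K/W
R_total = 0.05083 K/W;  Q = ΔT/R_total = 16/0.05083 = 314.8 W
T_interface = T_inner − Q·ΣR(inner→interface) = 23 − 315×0.04737

T ≈ 8.09 °C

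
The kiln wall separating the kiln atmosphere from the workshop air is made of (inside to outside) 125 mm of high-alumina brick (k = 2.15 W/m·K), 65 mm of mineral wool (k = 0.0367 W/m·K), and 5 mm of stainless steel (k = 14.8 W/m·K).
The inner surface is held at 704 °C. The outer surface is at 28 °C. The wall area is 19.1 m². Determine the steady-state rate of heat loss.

Q ≈ 7060 W

Thermal resistances in series:
R_high-alumina brick = L/(kA) = 0.125/(2.15×19.1) = 0.003044 K/W
R_mineral wool = L/(kA) = 0.065/(0.0367×19.1) = 0.09273 K/W
R_stainless steel = L/(kA) = 0.005/(14.8×19.1) = 1.769×10^-5 K/W
R_total = 0.09579 K/W
Q = ΔT / R_total = 676 / 0.09579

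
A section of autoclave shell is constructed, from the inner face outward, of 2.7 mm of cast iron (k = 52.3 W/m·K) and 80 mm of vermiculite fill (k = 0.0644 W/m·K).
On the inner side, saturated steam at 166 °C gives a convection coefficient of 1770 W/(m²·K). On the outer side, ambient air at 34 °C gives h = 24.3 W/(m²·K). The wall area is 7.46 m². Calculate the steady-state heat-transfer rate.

Q ≈ 767 W

Series thermal resistances:
R_inner film = 1/(h_i·A) = 1/(1770×7.46) = 7.573×10^-5 K/W
R_cast iron = L/(kA) = 0.0027/(52.3×7.46) = 6.92×10^-6 K/W
R_vermiculite fill = L/(kA) = 0.08/(0.0644×7.46) = 0.1665 K/W
R_outer film = 1/(h_o·A) = 1/(24.3×7.46) = 0.005516 K/W
R_total = 0.1721 K/W
Q = ΔT / R_total = 132 / 0.1721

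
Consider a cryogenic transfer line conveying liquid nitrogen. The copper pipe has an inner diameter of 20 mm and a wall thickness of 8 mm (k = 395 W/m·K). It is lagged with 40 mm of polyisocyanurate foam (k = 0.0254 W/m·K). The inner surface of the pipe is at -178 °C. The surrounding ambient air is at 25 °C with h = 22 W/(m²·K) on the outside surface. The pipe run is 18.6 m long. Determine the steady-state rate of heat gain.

Q ≈ 506 W

For a radial system each layer contributes R = ln(r_out/r_in)/(2πkL); films add R = 1/(hA).
R_copper pipe wall = ln(18/10)/(2π×395×18.6) = 1.273×10^-5 K/W
R_polyisocyanurate foam = ln(58/18)/(2π×0.0254×18.6) = 0.3942 K/W
R_outer film = 1/(h_o·2πr_oL) = 1/(22×2π×0.058×18.6) = 0.006706 K/W
R_total = 0.4009 K/W
Q = ΔT/R_total = 203/0.4009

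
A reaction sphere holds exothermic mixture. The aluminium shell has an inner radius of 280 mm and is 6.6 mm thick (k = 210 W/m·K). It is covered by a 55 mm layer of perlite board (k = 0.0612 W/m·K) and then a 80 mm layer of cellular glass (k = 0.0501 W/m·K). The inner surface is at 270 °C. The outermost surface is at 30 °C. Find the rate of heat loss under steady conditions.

Each spherical layer contributes R = (1/r_i − 1/r_o)/(4πk):
R_aluminium shell = (1/0.28 − 1/0.2866)/(4π×210) = 3.117×10^-5 K/W
R_perlite board = (1/0.2866 − 1/0.3416)/(4π×0.0612) = 0.7305 K/W
R_cellular glass = (1/0.3416 − 1/0.4216)/(4π×0.0501) = 0.8823 K/W
R_total = 1.613 K/W
Q = ΔT/R_total = 240/1.613

Q ≈ 149 W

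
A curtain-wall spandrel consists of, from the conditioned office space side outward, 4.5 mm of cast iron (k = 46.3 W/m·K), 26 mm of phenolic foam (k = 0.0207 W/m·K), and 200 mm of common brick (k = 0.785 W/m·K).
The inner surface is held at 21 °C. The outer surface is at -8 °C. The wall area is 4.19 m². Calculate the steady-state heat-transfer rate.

Using the resistance-network approach (series):
R_cast iron = L/(kA) = 0.0045/(46.3×4.19) = 2.32×10^-5 K/W
R_phenolic foam = L/(kA) = 0.026/(0.0207×4.19) = 0.2998 K/W
R_common brick = L/(kA) = 0.2/(0.785×4.19) = 0.06081 K/W
R_total = 0.3606 K/W
Q = ΔT / R_total = 29 / 0.3606

Q ≈ 80.4 W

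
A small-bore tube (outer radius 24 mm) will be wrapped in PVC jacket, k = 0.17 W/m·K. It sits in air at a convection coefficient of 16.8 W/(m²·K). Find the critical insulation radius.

For a cylinder r_cr = k/h = 0.17/16.8
r_cr = 10.1 mm; since the bare radius (24 mm) is above r_cr, any added insulation will reduce heat loss.

r_cr ≈ 10.1 mm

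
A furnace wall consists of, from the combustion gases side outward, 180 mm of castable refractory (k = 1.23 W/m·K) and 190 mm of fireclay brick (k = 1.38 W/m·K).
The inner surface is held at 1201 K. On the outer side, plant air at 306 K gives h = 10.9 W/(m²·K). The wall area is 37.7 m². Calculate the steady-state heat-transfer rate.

Treating each layer as a thermal resistance in series:
R_castable refractory = L/(kA) = 0.18/(1.23×37.7) = 0.003882 K/W
R_fireclay brick = L/(kA) = 0.19/(1.38×37.7) = 0.003652 K/W
R_outer film = 1/(h_o·A) = 1/(10.9×37.7) = 0.002434 K/W
R_total = 0.009967 K/W
Q = ΔT / R_total = 895 / 0.009967

Q ≈ 89800 W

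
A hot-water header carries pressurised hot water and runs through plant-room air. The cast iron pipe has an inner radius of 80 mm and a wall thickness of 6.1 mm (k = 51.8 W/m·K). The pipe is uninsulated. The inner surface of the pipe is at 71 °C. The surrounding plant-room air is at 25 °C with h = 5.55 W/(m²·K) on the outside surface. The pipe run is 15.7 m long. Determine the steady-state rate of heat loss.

Q ≈ 2170 W

Per-layer cylindrical resistances, series-summed:
R_cast iron pipe wall = ln(86.1/80)/(2π×51.8×15.7) = 1.438×10^-5 K/W
R_outer film = 1/(h_o·2πr_oL) = 1/(5.55×2π×0.0861×15.7) = 0.02121 K/W
R_total = 0.02123 K/W
Q = ΔT/R_total = 46/0.02123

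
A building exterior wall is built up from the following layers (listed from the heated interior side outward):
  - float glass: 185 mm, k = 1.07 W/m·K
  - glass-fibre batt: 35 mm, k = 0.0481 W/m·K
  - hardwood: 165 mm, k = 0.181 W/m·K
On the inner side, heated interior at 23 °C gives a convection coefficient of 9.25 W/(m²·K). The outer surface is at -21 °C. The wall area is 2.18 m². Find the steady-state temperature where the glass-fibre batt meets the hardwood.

T ≈ -0.112 °C

Series thermal resistances:
R_inner film = 1/(h_i·A) = 1/(9.25×2.18) = 0.04959 K/W
R_float glass = L/(kA) = 0.185/(1.07×2.18) = 0.07931 K/W
R_glass-fibre batt = L/(kA) = 0.035/(0.0481×2.18) = 0.3338 K/W
R_hardwood = L/(kA) = 0.165/(0.181×2.18) = 0.4182 K/W
R_total = 0.8809 K/W;  Q = ΔT/R_total = 44/0.8809 = 49.95 W
T_interface = T_inner − Q·ΣR(inner→interface) = 23 − 50×0.4627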